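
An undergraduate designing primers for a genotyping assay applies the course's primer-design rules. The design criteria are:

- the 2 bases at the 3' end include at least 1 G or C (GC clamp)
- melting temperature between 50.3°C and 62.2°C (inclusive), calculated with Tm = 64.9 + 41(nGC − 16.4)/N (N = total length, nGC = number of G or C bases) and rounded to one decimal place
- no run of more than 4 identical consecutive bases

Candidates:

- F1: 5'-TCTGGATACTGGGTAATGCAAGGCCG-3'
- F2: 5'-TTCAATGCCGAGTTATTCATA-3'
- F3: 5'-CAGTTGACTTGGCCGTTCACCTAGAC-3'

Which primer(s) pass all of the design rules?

F1 and F3.

F1 (26 nt, A=6 T=6 G=9 C=5): 3' end CG has 2 G/C ✓; Tm = 64.9 + 41·(14 − 16.4)/26 = 61.1°C ✓; longest run = 3 ✓ — passes.
F2 (21 nt, A=6 T=8 G=3 C=4): 3' end TA has 0 G/C, need ≥1 ✗; Tm = 64.9 + 41·(7 − 16.4)/21 = 46.5°C, outside 50.3–62.2°C ✗; longest run = 2 ✓ — fails.
F3 (26 nt, A=5 T=7 G=6 C=8): 3' end AC has 1 G/C ✓; Tm = 64.9 + 41·(14 − 16.4)/26 = 61.1°C ✓; longest run = 2 ✓ — passes.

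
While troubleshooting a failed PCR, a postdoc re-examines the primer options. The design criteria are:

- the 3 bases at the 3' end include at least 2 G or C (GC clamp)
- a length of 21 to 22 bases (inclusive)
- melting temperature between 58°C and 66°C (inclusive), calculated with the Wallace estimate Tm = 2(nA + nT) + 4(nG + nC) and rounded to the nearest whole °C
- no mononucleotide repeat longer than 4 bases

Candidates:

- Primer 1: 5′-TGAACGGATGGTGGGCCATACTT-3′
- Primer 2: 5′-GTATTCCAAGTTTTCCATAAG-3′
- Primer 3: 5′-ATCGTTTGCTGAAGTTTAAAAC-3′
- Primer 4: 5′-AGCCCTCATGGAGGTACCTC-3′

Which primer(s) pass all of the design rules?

Primer 1 (23 nt, A=5 T=6 G=8 C=4): 3' end CTT has 1 G/C, need ≥2 ✗; length 23, outside 21–22 ✗; Tm = 2·11 + 4·12 = 70°C, outside 58–66°C ✗; longest run = 3 ✓ — fails.
Primer 2 (21 nt, A=6 T=8 G=3 C=4): 3' end AAG has 1 G/C, need ≥2 ✗; length 21 ✓; Tm = 2·14 + 4·7 = 56°C, outside 58–66°C ✗; longest run = 4 ✓ — fails.
Primer 3 (22 nt, A=7 T=8 G=4 C=3): 3' end AAC has 1 G/C, need ≥2 ✗; length 22 ✓; Tm = 2·15 + 4·7 = 58°C ✓; longest run = 4 ✓ — fails.
Primer 4 (20 nt, A=4 T=4 G=5 C=7): 3' end CTC has 2 G/C ✓; length 20, outside 21–22 ✗; Tm = 2·8 + 4·12 = 64°C ✓; longest run = 3 ✓ — fails.

None of the candidates satisfy all criteria.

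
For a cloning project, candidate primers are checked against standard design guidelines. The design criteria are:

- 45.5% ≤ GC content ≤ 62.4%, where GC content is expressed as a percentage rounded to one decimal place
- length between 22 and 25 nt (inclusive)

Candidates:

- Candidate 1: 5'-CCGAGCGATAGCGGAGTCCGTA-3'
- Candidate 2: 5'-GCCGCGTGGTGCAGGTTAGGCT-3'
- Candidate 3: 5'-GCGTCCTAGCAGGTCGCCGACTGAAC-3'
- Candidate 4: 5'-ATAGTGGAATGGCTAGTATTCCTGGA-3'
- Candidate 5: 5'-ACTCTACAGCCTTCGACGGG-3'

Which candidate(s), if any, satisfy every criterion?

None of the candidates satisfy all criteria.

Candidate 1 (22 nt, A=5 T=3 G=8 C=6): GC 14/22 = 63.6%, outside 45.5–62.4% ✗; length 22 ✓ — fails.
Candidate 2 (22 nt, A=2 T=5 G=10 C=5): GC 15/22 = 68.2%, outside 45.5–62.4% ✗; length 22 ✓ — fails.
Candidate 3 (26 nt, A=5 T=4 G=8 C=9): GC 17/26 = 65.4%, outside 45.5–62.4% ✗; length 26, outside 22–25 ✗ — fails.
Candidate 4 (26 nt, A=7 T=8 G=8 C=3): GC 11/26 = 42.3%, outside 45.5–62.4% ✗; length 26, outside 22–25 ✗ — fails.
Candidate 5 (20 nt, A=4 T=4 G=5 C=7): GC 12/20 = 60.0% ✓; length 20, outside 22–25 ✗ — fails.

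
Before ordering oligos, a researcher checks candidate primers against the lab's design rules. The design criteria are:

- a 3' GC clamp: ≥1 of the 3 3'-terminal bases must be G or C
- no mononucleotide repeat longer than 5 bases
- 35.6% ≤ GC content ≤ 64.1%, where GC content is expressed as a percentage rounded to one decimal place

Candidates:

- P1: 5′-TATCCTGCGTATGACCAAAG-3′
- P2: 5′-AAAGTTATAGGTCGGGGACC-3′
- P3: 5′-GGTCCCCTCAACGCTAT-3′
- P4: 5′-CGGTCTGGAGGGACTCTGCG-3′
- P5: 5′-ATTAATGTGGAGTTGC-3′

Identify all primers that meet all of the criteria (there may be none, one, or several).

P1, P2 and P5.

P1 (20 nt, A=6 T=5 G=4 C=5): 3' end AAG has 1 G/C ✓; longest run = 3 ✓; GC 9/20 = 45.0% ✓ — passes.
P2 (20 nt, A=6 T=4 G=7 C=3): 3' end ACC has 2 G/C ✓; longest run = 4 ✓; GC 10/20 = 50.0% ✓ — passes.
P3 (17 nt, A=3 T=4 G=3 C=7): 3' end TAT has 0 G/C, need ≥1 ✗; longest run = 4 ✓; GC 10/17 = 58.8% ✓ — fails.
P4 (20 nt, A=2 T=4 G=9 C=5): 3' end GCG has 3 G/C ✓; longest run = 3 ✓; GC 14/20 = 70.0%, outside 35.6–64.1% ✗ — fails.
P5 (16 nt, A=4 T=6 G=5 C=1): 3' end TGC has 2 G/C ✓; longest run = 2 ✓; GC 6/16 = 37.5% ✓ — passes.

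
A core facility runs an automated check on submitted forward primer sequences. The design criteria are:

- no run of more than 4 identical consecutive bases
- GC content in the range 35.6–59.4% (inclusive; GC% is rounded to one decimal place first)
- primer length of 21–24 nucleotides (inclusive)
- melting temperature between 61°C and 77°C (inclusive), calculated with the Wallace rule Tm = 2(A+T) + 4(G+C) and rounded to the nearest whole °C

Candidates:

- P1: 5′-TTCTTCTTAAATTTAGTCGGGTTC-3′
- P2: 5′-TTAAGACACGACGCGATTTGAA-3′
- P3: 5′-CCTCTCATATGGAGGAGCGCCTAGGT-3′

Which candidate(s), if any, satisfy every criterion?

P1 (24 nt, A=4 T=12 G=4 C=4): longest run = 3 ✓; GC 8/24 = 33.3%, outside 35.6–59.4% ✗; length 24 ✓; Tm = 2·16 + 4·8 = 64°C ✓ — fails.
P2 (22 nt, A=8 T=5 G=5 C=4): longest run = 3 ✓; GC 9/22 = 40.9% ✓; length 22 ✓; Tm = 2·13 + 4·9 = 62°C ✓ — passes.
P3 (26 nt, A=5 T=6 G=8 C=7): longest run = 2 ✓; GC 15/26 = 57.7% ✓; length 26, outside 21–24 ✗; Tm = 2·11 + 4·15 = 82°C, outside 61–77°C ✗ — fails.

P2 only.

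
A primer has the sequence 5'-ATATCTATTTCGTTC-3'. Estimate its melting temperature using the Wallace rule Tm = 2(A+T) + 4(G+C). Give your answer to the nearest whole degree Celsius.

38°C

Base counts: A=3, T=8, G=1, C=3 (length 15).
Tm = 2·(3+8) + 4·(1+3) = 2·11 + 4·4 = 22 + 16 = 38°C.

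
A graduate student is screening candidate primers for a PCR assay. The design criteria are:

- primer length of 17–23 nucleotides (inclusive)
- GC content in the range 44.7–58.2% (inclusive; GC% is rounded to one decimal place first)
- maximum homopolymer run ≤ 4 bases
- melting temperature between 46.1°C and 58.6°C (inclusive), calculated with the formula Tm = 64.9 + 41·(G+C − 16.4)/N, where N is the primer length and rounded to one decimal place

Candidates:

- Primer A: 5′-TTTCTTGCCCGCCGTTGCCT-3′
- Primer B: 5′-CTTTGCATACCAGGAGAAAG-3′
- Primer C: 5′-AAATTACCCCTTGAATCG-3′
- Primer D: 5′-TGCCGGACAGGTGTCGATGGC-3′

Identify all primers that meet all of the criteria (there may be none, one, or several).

Primer A (20 nt, A=0 T=8 G=4 C=8): length 20 ✓; GC 12/20 = 60.0%, outside 44.7–58.2% ✗; longest run = 3 ✓; Tm = 64.9 + 41·(12 − 16.4)/20 = 55.9°C ✓ — fails.
Primer B (20 nt, A=7 T=4 G=5 C=4): length 20 ✓; GC 9/20 = 45.0% ✓; longest run = 3 ✓; Tm = 64.9 + 41·(9 − 16.4)/20 = 49.7°C ✓ — passes.
Primer C (18 nt, A=6 T=5 G=2 C=5): length 18 ✓; GC 7/18 = 38.9%, outside 44.7–58.2% ✗; longest run = 4 ✓; Tm = 64.9 + 41·(7 − 16.4)/18 = 43.5°C, outside 46.1–58.6°C ✗ — fails.
Primer D (21 nt, A=3 T=4 G=9 C=5): length 21 ✓; GC 14/21 = 66.7%, outside 44.7–58.2% ✗; longest run = 2 ✓; Tm = 64.9 + 41·(14 − 16.4)/21 = 60.2°C, outside 46.1–58.6°C ✗ — fails.

Primer B only.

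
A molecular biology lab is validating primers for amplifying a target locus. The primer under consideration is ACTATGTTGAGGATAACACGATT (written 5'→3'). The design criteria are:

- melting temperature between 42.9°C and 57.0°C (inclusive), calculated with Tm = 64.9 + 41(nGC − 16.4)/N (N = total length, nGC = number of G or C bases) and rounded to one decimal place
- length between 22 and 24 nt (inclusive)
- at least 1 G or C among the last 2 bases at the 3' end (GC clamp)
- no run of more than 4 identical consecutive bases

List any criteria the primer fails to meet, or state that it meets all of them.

Base counts: A=8, T=7, G=5, C=3 (length 23).
Tm: Tm = 64.9 + 41·(8 − 16.4)/23 = 49.9°C ✓
length: length 23 ✓
GC clamp: 3' end TT has 0 G/C, need ≥1 ✗
homopolymer run: longest run = 2 ✓

Fails: GC clamp.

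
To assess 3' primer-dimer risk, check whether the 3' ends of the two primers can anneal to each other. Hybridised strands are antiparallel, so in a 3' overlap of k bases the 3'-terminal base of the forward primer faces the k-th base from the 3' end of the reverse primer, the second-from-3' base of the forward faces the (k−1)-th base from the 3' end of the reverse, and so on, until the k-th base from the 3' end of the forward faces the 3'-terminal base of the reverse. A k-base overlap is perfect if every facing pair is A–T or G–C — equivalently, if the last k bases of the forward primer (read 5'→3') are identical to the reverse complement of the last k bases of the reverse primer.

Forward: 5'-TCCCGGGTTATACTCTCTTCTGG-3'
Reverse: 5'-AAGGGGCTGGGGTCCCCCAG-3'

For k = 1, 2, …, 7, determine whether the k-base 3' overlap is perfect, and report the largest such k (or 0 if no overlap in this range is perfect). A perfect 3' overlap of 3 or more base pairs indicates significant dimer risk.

Longest perfect overlap: 4 complementary base pairs; significant dimer risk (threshold 3).

Last 7 bases (5'→3') — forward …CTTCTGG, reverse …CCCCCAG.
Reverse complement of the reverse primer's last 7 bases: CTGGGGG; its first k bases are the reverse complement of the reverse primer's last k bases, so a perfect k-base overlap needs the forward primer's last k bases to equal them.
Comparing (forward last k vs required): k=1: G vs C ✗; k=2: GG vs CT ✗; k=3: TGG vs CTG ✗; k=4: CTGG vs CTGG ✓; k=5: TCTGG vs CTGGG ✗; k=6: TTCTGG vs CTGGGG ✗; k=7: CTTCTGG vs CTGGGGG ✗.
Only k = 4 is perfect, so the longest perfect 3' overlap is 4.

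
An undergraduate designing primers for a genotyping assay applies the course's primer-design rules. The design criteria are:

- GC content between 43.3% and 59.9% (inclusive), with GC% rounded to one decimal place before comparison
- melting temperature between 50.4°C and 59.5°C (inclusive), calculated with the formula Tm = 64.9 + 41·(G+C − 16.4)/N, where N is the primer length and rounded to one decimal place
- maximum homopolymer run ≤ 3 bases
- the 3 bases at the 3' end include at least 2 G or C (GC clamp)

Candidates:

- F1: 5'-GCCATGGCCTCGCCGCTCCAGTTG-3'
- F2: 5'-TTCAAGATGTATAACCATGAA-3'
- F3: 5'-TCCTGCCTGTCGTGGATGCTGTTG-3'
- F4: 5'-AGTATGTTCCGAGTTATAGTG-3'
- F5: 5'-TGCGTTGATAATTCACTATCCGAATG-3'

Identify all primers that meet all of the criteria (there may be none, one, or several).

None of the candidates satisfy all criteria.

F1 (24 nt, A=2 T=5 G=7 C=10): GC 17/24 = 70.8%, outside 43.3–59.9% ✗; Tm = 64.9 + 41·(17 − 16.4)/24 = 65.9°C, outside 50.4–59.5°C ✗; longest run = 2 ✓; 3' end TTG has 1 G/C, need ≥2 ✗ — fails.
F2 (21 nt, A=9 T=6 G=3 C=3): GC 6/21 = 28.6%, outside 43.3–59.9% ✗; Tm = 64.9 + 41·(6 − 16.4)/21 = 44.6°C, outside 50.4–59.5°C ✗; longest run = 2 ✓; 3' end GAA has 1 G/C, need ≥2 ✗ — fails.
F3 (24 nt, A=1 T=9 G=8 C=6): GC 14/24 = 58.3% ✓; Tm = 64.9 + 41·(14 − 16.4)/24 = 60.8°C, outside 50.4–59.5°C ✗; longest run = 2 ✓; 3' end TTG has 1 G/C, need ≥2 ✗ — fails.
F4 (21 nt, A=5 T=8 G=6 C=2): GC 8/21 = 38.1%, outside 43.3–59.9% ✗; Tm = 64.9 + 41·(8 − 16.4)/21 = 48.5°C, outside 50.4–59.5°C ✗; longest run = 2 ✓; 3' end GTG has 2 G/C ✓ — fails.
F5 (26 nt, A=7 T=9 G=5 C=5): GC 10/26 = 38.5%, outside 43.3–59.9% ✗; Tm = 64.9 + 41·(10 − 16.4)/26 = 54.8°C ✓; longest run = 2 ✓; 3' end ATG has 1 G/C, need ≥2 ✗ — fails.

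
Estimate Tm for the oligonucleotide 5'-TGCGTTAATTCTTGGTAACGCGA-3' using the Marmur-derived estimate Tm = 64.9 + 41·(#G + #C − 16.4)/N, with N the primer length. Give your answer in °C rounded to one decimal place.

Base counts: A=5, T=8, G=6, C=4; G+C = 10, N = 23.
Tm = 64.9 + 41·(10 − 16.4)/23 = 64.9 + -262.40/23 = 53.5°C.

53.5°C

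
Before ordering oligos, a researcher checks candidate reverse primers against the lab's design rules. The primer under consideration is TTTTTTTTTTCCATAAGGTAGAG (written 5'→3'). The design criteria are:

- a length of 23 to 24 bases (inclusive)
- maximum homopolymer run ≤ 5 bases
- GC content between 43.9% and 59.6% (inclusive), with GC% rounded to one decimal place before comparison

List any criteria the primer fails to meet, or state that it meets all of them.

Base counts: A=5, T=12, G=4, C=2 (length 23).
length: length 23 ✓
homopolymer run: longest run = 10, exceeds 5 ✗
GC content: GC 6/23 = 26.1%, outside 43.9–59.6% ✗

Fails: homopolymer run, GC content.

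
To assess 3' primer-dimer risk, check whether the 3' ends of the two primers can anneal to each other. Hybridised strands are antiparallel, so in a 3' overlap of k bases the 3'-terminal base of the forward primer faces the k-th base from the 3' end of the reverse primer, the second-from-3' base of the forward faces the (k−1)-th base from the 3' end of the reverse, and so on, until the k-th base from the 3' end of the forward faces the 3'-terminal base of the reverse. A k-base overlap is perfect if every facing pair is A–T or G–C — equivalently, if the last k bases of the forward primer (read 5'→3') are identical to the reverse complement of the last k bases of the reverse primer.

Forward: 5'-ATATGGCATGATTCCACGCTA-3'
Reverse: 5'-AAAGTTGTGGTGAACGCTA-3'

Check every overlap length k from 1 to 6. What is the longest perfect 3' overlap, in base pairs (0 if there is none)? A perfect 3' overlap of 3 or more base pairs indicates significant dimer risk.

Longest perfect overlap: 2 complementary base pairs; below the dimer-risk threshold (threshold 3).

Last 6 bases (5'→3') — forward …ACGCTA, reverse …ACGCTA.
Reverse complement of the reverse primer's last 6 bases: TAGCGT; its first k bases are the reverse complement of the reverse primer's last k bases, so a perfect k-base overlap needs the forward primer's last k bases to equal them.
Comparing (forward last k vs required): k=1: A vs T ✗; k=2: TA vs TA ✓; k=3: CTA vs TAG ✗; k=4: GCTA vs TAGC ✗; k=5: CGCTA vs TAGCG ✗; k=6: ACGCTA vs TAGCGT ✗.
Only k = 2 is perfect, so the longest perfect 3' overlap is 2.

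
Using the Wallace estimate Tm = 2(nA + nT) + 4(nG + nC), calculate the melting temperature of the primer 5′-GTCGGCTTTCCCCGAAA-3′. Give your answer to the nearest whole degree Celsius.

54°C

Base counts: A=3, T=4, G=4, C=6 (length 17).
Tm = 2·(3+4) + 4·(4+6) = 2·7 + 4·10 = 14 + 40 = 54°C.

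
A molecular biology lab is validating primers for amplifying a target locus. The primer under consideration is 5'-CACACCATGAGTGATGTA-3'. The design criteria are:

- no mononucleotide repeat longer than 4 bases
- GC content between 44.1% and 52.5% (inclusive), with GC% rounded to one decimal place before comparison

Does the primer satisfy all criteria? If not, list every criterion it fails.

Meets all criteria.

Base counts: A=6, T=4, G=4, C=4 (length 18).
homopolymer run: longest run = 2 ✓
GC content: GC 8/18 = 44.4% ✓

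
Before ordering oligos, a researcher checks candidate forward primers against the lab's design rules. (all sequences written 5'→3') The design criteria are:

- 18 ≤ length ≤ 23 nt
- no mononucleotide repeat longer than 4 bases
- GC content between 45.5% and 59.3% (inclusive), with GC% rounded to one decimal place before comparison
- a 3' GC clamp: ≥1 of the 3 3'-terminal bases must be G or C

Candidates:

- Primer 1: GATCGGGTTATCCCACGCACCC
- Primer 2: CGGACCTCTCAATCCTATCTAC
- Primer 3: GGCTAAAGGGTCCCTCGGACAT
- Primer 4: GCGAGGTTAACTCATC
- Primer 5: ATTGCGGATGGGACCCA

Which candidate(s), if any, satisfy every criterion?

Primer 1 (22 nt, A=4 T=4 G=5 C=9): length 22 ✓; longest run = 3 ✓; GC 14/22 = 63.6%, outside 45.5–59.3% ✗; 3' end CCC has 3 G/C ✓ — fails.
Primer 2 (22 nt, A=5 T=6 G=2 C=9): length 22 ✓; longest run = 2 ✓; GC 11/22 = 50.0% ✓; 3' end TAC has 1 G/C ✓ — passes.
Primer 3 (22 nt, A=5 T=4 G=7 C=6): length 22 ✓; longest run = 3 ✓; GC 13/22 = 59.1% ✓; 3' end CAT has 1 G/C ✓ — passes.
Primer 4 (16 nt, A=4 T=4 G=4 C=4): length 16, outside 18–23 ✗; longest run = 2 ✓; GC 8/16 = 50.0% ✓; 3' end ATC has 1 G/C ✓ — fails.
Primer 5 (17 nt, A=4 T=3 G=6 C=4): length 17, outside 18–23 ✗; longest run = 3 ✓; GC 10/17 = 58.8% ✓; 3' end CCA has 2 G/C ✓ — fails.

Primer 2 and Primer 3.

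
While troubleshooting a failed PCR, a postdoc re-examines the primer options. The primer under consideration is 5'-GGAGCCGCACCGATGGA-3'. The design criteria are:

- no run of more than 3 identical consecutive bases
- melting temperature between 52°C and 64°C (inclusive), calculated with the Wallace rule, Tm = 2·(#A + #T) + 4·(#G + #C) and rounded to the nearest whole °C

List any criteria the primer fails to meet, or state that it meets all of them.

Meets all criteria.

Base counts: A=4, T=1, G=7, C=5 (length 17).
homopolymer run: longest run = 2 ✓
Tm: Tm = 2·5 + 4·12 = 58°C ✓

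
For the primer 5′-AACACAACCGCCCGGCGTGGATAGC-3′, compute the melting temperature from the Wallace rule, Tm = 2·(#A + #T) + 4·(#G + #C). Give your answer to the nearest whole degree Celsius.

82°C

Base counts: A=7, T=2, G=7, C=9 (length 25).
Tm = 2·(7+2) + 4·(7+9) = 2·9 + 4·16 = 18 + 64 = 82°C.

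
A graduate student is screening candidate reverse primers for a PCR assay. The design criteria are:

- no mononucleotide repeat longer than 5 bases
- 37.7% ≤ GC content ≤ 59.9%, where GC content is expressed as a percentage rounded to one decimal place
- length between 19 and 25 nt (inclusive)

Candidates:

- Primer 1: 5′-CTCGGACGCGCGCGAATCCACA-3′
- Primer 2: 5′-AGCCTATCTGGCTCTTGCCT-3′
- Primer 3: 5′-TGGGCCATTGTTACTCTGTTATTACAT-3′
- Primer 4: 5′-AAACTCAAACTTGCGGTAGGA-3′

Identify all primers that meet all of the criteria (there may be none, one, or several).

Primer 2 and Primer 4.

Primer 1 (22 nt, A=5 T=2 G=6 C=9): longest run = 2 ✓; GC 15/22 = 68.2%, outside 37.7–59.9% ✗; length 22 ✓ — fails.
Primer 2 (20 nt, A=2 T=7 G=4 C=7): longest run = 2 ✓; GC 11/20 = 55.0% ✓; length 20 ✓ — passes.
Primer 3 (27 nt, A=5 T=12 G=5 C=5): longest run = 3 ✓; GC 10/27 = 37.0%, outside 37.7–59.9% ✗; length 27, outside 19–25 ✗ — fails.
Primer 4 (21 nt, A=8 T=4 G=5 C=4): longest run = 3 ✓; GC 9/21 = 42.9% ✓; length 21 ✓ — passes.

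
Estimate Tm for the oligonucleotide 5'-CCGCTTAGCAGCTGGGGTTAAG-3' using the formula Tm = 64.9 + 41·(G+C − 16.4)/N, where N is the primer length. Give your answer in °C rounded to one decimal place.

58.6°C

Base counts: A=4, T=5, G=8, C=5; G+C = 13, N = 22.
Tm = 64.9 + 41·(13 − 16.4)/22 = 64.9 + -139.40/22 = 58.6°C.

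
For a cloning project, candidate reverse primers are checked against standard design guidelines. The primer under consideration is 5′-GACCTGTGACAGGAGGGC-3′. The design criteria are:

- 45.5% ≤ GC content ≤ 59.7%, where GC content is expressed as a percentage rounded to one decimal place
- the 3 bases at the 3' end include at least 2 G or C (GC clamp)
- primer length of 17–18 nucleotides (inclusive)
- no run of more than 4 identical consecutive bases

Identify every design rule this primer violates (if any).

Fails: GC content.

Base counts: A=4, T=2, G=8, C=4 (length 18).
GC content: GC 12/18 = 66.7%, outside 45.5–59.7% ✗
GC clamp: 3' end GGC has 3 G/C ✓
length: length 18 ✓
homopolymer run: longest run = 3 ✓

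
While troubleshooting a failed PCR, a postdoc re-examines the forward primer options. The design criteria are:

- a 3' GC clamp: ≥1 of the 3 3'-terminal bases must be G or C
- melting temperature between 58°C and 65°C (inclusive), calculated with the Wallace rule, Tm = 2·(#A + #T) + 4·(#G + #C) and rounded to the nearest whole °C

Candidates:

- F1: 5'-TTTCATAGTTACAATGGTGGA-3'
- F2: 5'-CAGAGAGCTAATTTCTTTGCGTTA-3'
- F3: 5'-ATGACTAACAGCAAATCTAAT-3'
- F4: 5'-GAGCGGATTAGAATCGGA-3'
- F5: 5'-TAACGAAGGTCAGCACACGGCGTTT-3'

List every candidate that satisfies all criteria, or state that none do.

F1 (21 nt, A=6 T=8 G=5 C=2): 3' end GGA has 2 G/C ✓; Tm = 2·14 + 4·7 = 56°C, outside 58–65°C ✗ — fails.
F2 (24 nt, A=6 T=9 G=5 C=4): 3' end TTA has 0 G/C, need ≥1 ✗; Tm = 2·15 + 4·9 = 66°C, outside 58–65°C ✗ — fails.
F3 (21 nt, A=10 T=5 G=2 C=4): 3' end AAT has 0 G/C, need ≥1 ✗; Tm = 2·15 + 4·6 = 54°C, outside 58–65°C ✗ — fails.
F4 (18 nt, A=6 T=3 G=7 C=2): 3' end GGA has 2 G/C ✓; Tm = 2·9 + 4·9 = 54°C, outside 58–65°C ✗ — fails.
F5 (25 nt, A=7 T=5 G=7 C=6): 3' end TTT has 0 G/C, need ≥1 ✗; Tm = 2·12 + 4·13 = 76°C, outside 58–65°C ✗ — fails.

None of the candidates satisfy all criteria.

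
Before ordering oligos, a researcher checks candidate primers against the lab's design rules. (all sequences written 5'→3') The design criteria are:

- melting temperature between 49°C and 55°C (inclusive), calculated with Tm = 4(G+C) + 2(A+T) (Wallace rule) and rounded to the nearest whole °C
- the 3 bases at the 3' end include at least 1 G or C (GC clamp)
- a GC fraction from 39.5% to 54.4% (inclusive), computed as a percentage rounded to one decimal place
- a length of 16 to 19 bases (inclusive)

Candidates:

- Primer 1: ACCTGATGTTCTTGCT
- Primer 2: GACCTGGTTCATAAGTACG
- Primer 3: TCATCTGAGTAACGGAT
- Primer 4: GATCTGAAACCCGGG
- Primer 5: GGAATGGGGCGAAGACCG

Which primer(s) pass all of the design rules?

Primer 1 (16 nt, A=2 T=7 G=3 C=4): Tm = 2·9 + 4·7 = 46°C, outside 49–55°C ✗; 3' end GCT has 2 G/C ✓; GC 7/16 = 43.8% ✓; length 16 ✓ — fails.
Primer 2 (19 nt, A=5 T=5 G=5 C=4): Tm = 2·10 + 4·9 = 56°C, outside 49–55°C ✗; 3' end ACG has 2 G/C ✓; GC 9/19 = 47.4% ✓; length 19 ✓ — fails.
Primer 3 (17 nt, A=5 T=5 G=4 C=3): Tm = 2·10 + 4·7 = 48°C, outside 49–55°C ✗; 3' end GAT has 1 G/C ✓; GC 7/17 = 41.2% ✓; length 17 ✓ — fails.
Primer 4 (15 nt, A=4 T=2 G=5 C=4): Tm = 2·6 + 4·9 = 48°C, outside 49–55°C ✗; 3' end GGG has 3 G/C ✓; GC 9/15 = 60.0%, outside 39.5–54.4% ✗; length 15, outside 16–19 ✗ — fails.
Primer 5 (18 nt, A=5 T=1 G=9 C=3): Tm = 2·6 + 4·12 = 60°C, outside 49–55°C ✗; 3' end CCG has 3 G/C ✓; GC 12/18 = 66.7%, outside 39.5–54.4% ✗; length 18 ✓ — fails.

None of the candidates satisfy all criteria.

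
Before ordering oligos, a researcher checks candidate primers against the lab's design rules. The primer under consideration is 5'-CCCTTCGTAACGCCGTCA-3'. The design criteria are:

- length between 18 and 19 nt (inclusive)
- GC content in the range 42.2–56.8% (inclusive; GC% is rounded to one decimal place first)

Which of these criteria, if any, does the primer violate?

Fails: GC content.

Base counts: A=3, T=4, G=3, C=8 (length 18).
length: length 18 ✓
GC content: GC 11/18 = 61.1%, outside 42.2–56.8% ✗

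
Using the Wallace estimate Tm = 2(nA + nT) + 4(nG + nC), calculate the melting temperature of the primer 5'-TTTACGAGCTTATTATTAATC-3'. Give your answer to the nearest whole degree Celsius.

Base counts: A=6, T=10, G=2, C=3 (length 21).
Tm = 2·(6+10) + 4·(2+3) = 2·16 + 4·5 = 32 + 20 = 52°C.

52°C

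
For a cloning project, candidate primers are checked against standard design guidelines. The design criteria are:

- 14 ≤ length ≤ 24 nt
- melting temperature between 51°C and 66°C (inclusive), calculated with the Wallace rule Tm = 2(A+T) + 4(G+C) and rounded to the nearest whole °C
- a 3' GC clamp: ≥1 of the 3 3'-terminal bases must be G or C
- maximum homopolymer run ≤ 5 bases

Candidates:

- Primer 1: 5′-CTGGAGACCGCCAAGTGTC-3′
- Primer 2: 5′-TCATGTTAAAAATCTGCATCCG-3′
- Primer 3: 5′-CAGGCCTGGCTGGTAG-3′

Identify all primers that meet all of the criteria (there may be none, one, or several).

Primer 1, Primer 2 and Primer 3.

Primer 1 (19 nt, A=4 T=3 G=6 C=6): length 19 ✓; Tm = 2·7 + 4·12 = 62°C ✓; 3' end GTC has 2 G/C ✓; longest run = 2 ✓ — passes.
Primer 2 (22 nt, A=7 T=7 G=3 C=5): length 22 ✓; Tm = 2·14 + 4·8 = 60°C ✓; 3' end CCG has 3 G/C ✓; longest run = 5 ✓ — passes.
Primer 3 (16 nt, A=2 T=3 G=7 C=4): length 16 ✓; Tm = 2·5 + 4·11 = 54°C ✓; 3' end TAG has 1 G/C ✓; longest run = 2 ✓ — passes.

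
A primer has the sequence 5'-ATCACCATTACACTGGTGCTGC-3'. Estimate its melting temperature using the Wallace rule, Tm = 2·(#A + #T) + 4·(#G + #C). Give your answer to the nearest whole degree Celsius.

Base counts: A=5, T=6, G=4, C=7 (length 22).
Tm = 2·(5+6) + 4·(4+7) = 2·11 + 4·11 = 22 + 44 = 66°C.

66°C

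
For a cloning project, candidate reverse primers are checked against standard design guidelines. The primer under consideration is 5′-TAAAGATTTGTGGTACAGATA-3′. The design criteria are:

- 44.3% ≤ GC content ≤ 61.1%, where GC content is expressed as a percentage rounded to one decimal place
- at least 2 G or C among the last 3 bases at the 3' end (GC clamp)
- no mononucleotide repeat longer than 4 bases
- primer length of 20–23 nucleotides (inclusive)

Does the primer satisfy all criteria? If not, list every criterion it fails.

Fails: GC content, GC clamp.

Base counts: A=8, T=7, G=5, C=1 (length 21).
GC content: GC 6/21 = 28.6%, outside 44.3–61.1% ✗
GC clamp: 3' end ATA has 0 G/C, need ≥2 ✗
homopolymer run: longest run = 3 ✓
length: length 21 ✓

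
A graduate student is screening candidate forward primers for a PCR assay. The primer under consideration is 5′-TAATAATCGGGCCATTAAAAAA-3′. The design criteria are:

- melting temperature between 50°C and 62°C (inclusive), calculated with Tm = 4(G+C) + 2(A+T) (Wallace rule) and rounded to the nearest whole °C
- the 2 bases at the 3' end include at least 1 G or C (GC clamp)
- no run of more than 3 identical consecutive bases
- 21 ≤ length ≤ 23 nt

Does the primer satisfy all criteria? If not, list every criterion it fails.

Fails: GC clamp, homopolymer run.

Base counts: A=11, T=5, G=3, C=3 (length 22).
Tm: Tm = 2·16 + 4·6 = 56°C ✓
GC clamp: 3' end AA has 0 G/C, need ≥1 ✗
homopolymer run: longest run = 6, exceeds 3 ✗
length: length 22 ✓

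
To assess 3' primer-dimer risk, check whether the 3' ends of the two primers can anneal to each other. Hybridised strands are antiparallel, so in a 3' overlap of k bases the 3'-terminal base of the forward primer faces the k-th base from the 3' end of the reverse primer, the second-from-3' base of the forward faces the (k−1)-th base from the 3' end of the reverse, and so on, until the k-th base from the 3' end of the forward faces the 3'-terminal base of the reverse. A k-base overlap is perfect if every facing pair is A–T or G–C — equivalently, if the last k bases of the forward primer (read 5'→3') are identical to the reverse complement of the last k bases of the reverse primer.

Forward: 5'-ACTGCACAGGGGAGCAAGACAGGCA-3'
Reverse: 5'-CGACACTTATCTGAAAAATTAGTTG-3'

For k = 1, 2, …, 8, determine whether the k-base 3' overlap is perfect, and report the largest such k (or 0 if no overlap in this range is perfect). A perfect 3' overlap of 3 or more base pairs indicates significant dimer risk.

Last 8 bases (5'→3') — forward …GACAGGCA, reverse …ATTAGTTG.
Reverse complement of the reverse primer's last 8 bases: CAACTAAT; its first k bases are the reverse complement of the reverse primer's last k bases, so a perfect k-base overlap needs the forward primer's last k bases to equal them.
Comparing (forward last k vs required): k=1: A vs C ✗; k=2: CA vs CA ✓; k=3: GCA vs CAA ✗; k=4: GGCA vs CAAC ✗; k=5: AGGCA vs CAACT ✗; k=6: CAGGCA vs CAACTA ✗; k=7: ACAGGCA vs CAACTAA ✗; k=8: GACAGGCA vs CAACTAAT ✗.
Only k = 2 is perfect, so the longest perfect 3' overlap is 2.

Longest perfect overlap: 2 complementary base pairs; below the dimer-risk threshold (threshold 3).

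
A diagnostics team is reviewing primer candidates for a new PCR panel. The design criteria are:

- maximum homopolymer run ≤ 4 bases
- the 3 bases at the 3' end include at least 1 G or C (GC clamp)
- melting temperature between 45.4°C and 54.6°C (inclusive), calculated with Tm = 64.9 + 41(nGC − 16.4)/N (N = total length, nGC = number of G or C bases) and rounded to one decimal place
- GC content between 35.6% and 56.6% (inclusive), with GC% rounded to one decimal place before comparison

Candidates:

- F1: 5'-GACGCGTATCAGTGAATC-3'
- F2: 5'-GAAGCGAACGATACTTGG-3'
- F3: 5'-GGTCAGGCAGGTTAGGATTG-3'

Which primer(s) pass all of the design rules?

F1, F2 and F3.

F1 (18 nt, A=5 T=4 G=5 C=4): longest run = 2 ✓; 3' end ATC has 1 G/C ✓; Tm = 64.9 + 41·(9 − 16.4)/18 = 48.0°C ✓; GC 9/18 = 50.0% ✓ — passes.
F2 (18 nt, A=6 T=3 G=6 C=3): longest run = 2 ✓; 3' end TGG has 2 G/C ✓; Tm = 64.9 + 41·(9 − 16.4)/18 = 48.0°C ✓; GC 9/18 = 50.0% ✓ — passes.
F3 (20 nt, A=4 T=5 G=9 C=2): longest run = 2 ✓; 3' end TTG has 1 G/C ✓; Tm = 64.9 + 41·(11 − 16.4)/20 = 53.8°C ✓; GC 11/20 = 55.0% ✓ — passes.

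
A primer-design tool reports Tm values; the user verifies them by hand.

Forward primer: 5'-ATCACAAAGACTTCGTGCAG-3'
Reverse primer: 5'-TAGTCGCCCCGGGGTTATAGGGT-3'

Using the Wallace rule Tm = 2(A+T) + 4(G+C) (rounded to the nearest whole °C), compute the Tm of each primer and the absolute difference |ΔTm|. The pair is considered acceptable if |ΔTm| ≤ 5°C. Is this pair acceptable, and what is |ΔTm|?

Forward: A=7 T=4 G=4 C=5 → Tm = 2·11 + 4·9 = 58°C.
Reverse: A=3 T=6 G=9 C=5 → Tm = 2·9 + 4·14 = 74°C.
|ΔTm| = |58 − 74| = 16°C, > 5°C.

|ΔTm| = 16°C; the pair is not acceptable.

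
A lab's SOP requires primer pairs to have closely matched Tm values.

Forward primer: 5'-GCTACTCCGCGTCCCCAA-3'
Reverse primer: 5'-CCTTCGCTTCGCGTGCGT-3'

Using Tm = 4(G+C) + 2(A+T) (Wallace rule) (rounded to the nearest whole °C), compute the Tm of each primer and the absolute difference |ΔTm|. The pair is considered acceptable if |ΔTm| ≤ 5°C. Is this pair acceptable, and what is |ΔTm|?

|ΔTm| = 0°C; the pair is acceptable.

Forward: A=3 T=3 G=3 C=9 → Tm = 2·6 + 4·12 = 60°C.
Reverse: A=0 T=6 G=5 C=7 → Tm = 2·6 + 4·12 = 60°C.
|ΔTm| = |60 − 60| = 0°C, ≤ 5°C.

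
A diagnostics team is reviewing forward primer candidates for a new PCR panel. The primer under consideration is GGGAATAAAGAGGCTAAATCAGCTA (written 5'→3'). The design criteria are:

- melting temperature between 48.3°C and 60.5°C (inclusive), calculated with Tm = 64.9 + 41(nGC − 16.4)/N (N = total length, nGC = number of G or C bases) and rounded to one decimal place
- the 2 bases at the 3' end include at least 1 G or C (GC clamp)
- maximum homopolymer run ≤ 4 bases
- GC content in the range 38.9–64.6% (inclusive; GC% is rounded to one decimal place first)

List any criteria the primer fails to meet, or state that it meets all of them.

Fails: GC clamp.

Base counts: A=11, T=4, G=7, C=3 (length 25).
Tm: Tm = 64.9 + 41·(10 − 16.4)/25 = 54.4°C ✓
GC clamp: 3' end TA has 0 G/C, need ≥1 ✗
homopolymer run: longest run = 3 ✓
GC content: GC 10/25 = 40.0% ✓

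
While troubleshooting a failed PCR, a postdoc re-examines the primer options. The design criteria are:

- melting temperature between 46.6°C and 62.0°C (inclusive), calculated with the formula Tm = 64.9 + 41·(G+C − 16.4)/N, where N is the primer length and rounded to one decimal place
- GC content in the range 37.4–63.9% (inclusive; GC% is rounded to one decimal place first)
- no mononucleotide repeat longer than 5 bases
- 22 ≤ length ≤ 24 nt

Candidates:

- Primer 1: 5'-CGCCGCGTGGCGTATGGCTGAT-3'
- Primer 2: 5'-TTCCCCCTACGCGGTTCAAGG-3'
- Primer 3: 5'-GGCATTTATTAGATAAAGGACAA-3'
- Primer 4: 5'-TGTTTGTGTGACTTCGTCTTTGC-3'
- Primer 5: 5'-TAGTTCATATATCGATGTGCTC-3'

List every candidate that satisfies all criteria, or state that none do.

Primer 4 only.

Primer 1 (22 nt, A=2 T=5 G=9 C=6): Tm = 64.9 + 41·(15 − 16.4)/22 = 62.3°C, outside 46.6–62.0°C ✗; GC 15/22 = 68.2%, outside 37.4–63.9% ✗; longest run = 2 ✓; length 22 ✓ — fails.
Primer 2 (21 nt, A=3 T=5 G=5 C=8): Tm = 64.9 + 41·(13 − 16.4)/21 = 58.3°C ✓; GC 13/21 = 61.9% ✓; longest run = 5 ✓; length 21, outside 22–24 ✗ — fails.
Primer 3 (23 nt, A=10 T=6 G=5 C=2): Tm = 64.9 + 41·(7 − 16.4)/23 = 48.1°C ✓; GC 7/23 = 30.4%, outside 37.4–63.9% ✗; longest run = 3 ✓; length 23 ✓ — fails.
Primer 4 (23 nt, A=1 T=12 G=6 C=4): Tm = 64.9 + 41·(10 − 16.4)/23 = 53.5°C ✓; GC 10/23 = 43.5% ✓; longest run = 3 ✓; length 23 ✓ — passes.
Primer 5 (22 nt, A=5 T=9 G=4 C=4): Tm = 64.9 + 41·(8 − 16.4)/22 = 49.2°C ✓; GC 8/22 = 36.4%, outside 37.4–63.9% ✗; longest run = 2 ✓; length 22 ✓ — fails.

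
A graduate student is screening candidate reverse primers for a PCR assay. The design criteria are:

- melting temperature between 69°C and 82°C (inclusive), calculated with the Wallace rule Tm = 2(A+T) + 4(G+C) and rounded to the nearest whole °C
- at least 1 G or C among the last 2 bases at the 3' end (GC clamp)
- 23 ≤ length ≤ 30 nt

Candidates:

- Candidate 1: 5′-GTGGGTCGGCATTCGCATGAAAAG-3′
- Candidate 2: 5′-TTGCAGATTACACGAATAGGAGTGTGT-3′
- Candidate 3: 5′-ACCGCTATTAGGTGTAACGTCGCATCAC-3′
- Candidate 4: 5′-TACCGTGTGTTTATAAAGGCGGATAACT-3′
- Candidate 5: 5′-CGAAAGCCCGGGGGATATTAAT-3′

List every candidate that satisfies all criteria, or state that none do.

Candidate 1, Candidate 2 and Candidate 4.

Candidate 1 (24 nt, A=6 T=5 G=9 C=4): Tm = 2·11 + 4·13 = 74°C ✓; 3' end AG has 1 G/C ✓; length 24 ✓ — passes.
Candidate 2 (27 nt, A=8 T=8 G=8 C=3): Tm = 2·16 + 4·11 = 76°C ✓; 3' end GT has 1 G/C ✓; length 27 ✓ — passes.
Candidate 3 (28 nt, A=7 T=7 G=6 C=8): Tm = 2·14 + 4·14 = 84°C, outside 69–82°C ✗; 3' end AC has 1 G/C ✓; length 28 ✓ — fails.
Candidate 4 (28 nt, A=8 T=9 G=7 C=4): Tm = 2·17 + 4·11 = 78°C ✓; 3' end CT has 1 G/C ✓; length 28 ✓ — passes.
Candidate 5 (22 nt, A=7 T=4 G=7 C=4): Tm = 2·11 + 4·11 = 66°C, outside 69–82°C ✗; 3' end AT has 0 G/C, need ≥1 ✗; length 22, outside 23–30 ✗ — fails.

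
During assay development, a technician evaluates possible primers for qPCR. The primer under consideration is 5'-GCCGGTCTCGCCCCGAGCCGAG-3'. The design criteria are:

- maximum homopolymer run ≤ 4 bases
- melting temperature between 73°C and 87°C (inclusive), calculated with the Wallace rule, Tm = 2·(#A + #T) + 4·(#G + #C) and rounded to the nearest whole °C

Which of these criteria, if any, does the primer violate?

Base counts: A=2, T=2, G=8, C=10 (length 22).
homopolymer run: longest run = 4 ✓
Tm: Tm = 2·4 + 4·18 = 80°C ✓

Meets all criteria.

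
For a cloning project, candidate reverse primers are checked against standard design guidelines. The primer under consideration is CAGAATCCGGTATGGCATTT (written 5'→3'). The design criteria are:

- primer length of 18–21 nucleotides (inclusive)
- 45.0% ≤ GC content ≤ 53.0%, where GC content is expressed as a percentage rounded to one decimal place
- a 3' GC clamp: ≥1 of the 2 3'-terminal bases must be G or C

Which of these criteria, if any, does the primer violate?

Fails: GC clamp.

Base counts: A=5, T=6, G=5, C=4 (length 20).
length: length 20 ✓
GC content: GC 9/20 = 45.0% ✓
GC clamp: 3' end TT has 0 G/C, need ≥1 ✗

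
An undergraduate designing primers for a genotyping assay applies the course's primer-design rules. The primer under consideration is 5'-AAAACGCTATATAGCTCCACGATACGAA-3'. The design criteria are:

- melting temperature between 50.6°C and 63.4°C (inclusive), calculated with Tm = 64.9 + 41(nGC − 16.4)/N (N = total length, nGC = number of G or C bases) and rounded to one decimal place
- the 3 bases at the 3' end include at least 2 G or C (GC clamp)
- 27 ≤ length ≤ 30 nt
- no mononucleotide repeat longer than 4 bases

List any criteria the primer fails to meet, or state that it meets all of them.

Base counts: A=12, T=5, G=4, C=7 (length 28).
Tm: Tm = 64.9 + 41·(11 − 16.4)/28 = 57.0°C ✓
GC clamp: 3' end GAA has 1 G/C, need ≥2 ✗
length: length 28 ✓
homopolymer run: longest run = 4 ✓

Fails: GC clamp.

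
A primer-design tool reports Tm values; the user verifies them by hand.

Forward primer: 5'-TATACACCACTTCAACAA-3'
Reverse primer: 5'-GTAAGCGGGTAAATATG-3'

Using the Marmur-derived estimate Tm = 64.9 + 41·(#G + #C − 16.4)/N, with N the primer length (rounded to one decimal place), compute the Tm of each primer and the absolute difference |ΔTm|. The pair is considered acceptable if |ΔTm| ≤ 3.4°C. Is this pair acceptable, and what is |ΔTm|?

|ΔTm| = 1.0°C; the pair is acceptable.

Forward: G+C = 6, N = 18 → Tm = 64.9 + 41·(6 − 16.4)/18 = 41.2°C.
Reverse: G+C = 7, N = 17 → Tm = 64.9 + 41·(7 − 16.4)/17 = 42.2°C.
|ΔTm| = |41.2 − 42.2| = 1.0°C, ≤ 3.4°C.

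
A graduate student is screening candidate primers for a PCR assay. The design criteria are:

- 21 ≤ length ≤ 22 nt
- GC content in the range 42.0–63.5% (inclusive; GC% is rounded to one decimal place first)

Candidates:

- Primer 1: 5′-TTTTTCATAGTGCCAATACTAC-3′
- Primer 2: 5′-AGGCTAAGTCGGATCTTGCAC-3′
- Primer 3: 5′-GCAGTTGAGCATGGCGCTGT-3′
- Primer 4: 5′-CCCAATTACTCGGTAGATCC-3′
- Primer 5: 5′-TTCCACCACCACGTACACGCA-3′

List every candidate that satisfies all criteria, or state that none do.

Primer 2 and Primer 5.

Primer 1 (22 nt, A=6 T=9 G=2 C=5): length 22 ✓; GC 7/22 = 31.8%, outside 42.0–63.5% ✗ — fails.
Primer 2 (21 nt, A=5 T=5 G=6 C=5): length 21 ✓; GC 11/21 = 52.4% ✓ — passes.
Primer 3 (20 nt, A=3 T=5 G=8 C=4): length 20, outside 21–22 ✗; GC 12/20 = 60.0% ✓ — fails.
Primer 4 (20 nt, A=5 T=5 G=3 C=7): length 20, outside 21–22 ✗; GC 10/20 = 50.0% ✓ — fails.
Primer 5 (21 nt, A=6 T=3 G=2 C=10): length 21 ✓; GC 12/21 = 57.1% ✓ — passes.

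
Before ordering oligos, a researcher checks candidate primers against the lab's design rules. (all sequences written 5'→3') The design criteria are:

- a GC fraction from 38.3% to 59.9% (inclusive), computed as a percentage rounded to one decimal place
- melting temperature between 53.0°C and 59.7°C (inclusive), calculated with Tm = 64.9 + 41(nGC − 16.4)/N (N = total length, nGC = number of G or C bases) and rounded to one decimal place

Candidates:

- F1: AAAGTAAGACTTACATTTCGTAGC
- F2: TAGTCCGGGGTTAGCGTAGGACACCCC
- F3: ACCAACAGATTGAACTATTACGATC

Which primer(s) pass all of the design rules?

None of the candidates satisfy all criteria.

F1 (24 nt, A=9 T=7 G=4 C=4): GC 8/24 = 33.3%, outside 38.3–59.9% ✗; Tm = 64.9 + 41·(8 − 16.4)/24 = 50.6°C, outside 53.0–59.7°C ✗ — fails.
F2 (27 nt, A=5 T=5 G=9 C=8): GC 17/27 = 63.0%, outside 38.3–59.9% ✗; Tm = 64.9 + 41·(17 − 16.4)/27 = 65.8°C, outside 53.0–59.7°C ✗ — fails.
F3 (25 nt, A=10 T=6 G=3 C=6): GC 9/25 = 36.0%, outside 38.3–59.9% ✗; Tm = 64.9 + 41·(9 − 16.4)/25 = 52.8°C, outside 53.0–59.7°C ✗ — fails.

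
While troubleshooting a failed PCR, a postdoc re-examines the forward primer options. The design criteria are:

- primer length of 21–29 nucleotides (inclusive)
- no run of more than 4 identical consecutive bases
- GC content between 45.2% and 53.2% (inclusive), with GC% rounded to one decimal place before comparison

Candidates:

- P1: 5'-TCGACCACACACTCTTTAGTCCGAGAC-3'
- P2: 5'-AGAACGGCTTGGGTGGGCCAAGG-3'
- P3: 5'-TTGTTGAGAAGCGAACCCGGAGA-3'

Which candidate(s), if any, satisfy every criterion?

P1 and P3.

P1 (27 nt, A=7 T=6 G=4 C=10): length 27 ✓; longest run = 3 ✓; GC 14/27 = 51.9% ✓ — passes.
P2 (23 nt, A=5 T=3 G=11 C=4): length 23 ✓; longest run = 3 ✓; GC 15/23 = 65.2%, outside 45.2–53.2% ✗ — fails.
P3 (23 nt, A=7 T=4 G=8 C=4): length 23 ✓; longest run = 3 ✓; GC 12/23 = 52.2% ✓ — passes.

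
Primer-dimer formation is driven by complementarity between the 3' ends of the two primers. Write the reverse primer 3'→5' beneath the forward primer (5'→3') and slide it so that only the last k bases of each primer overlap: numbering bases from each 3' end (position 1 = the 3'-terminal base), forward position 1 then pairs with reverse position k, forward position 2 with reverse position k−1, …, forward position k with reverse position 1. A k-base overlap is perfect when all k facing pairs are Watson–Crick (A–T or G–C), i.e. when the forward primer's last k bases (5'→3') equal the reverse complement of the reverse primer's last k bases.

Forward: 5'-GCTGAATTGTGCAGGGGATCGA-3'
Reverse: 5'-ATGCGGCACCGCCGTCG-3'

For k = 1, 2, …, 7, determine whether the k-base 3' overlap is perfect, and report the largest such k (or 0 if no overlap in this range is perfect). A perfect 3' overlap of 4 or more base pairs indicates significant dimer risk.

Longest perfect overlap: 3 complementary base pairs; below the dimer-risk threshold (threshold 4).

Last 7 bases (5'→3') — forward …GGATCGA, reverse …GCCGTCG.
Reverse complement of the reverse primer's last 7 bases: CGACGGC; its first k bases are the reverse complement of the reverse primer's last k bases, so a perfect k-base overlap needs the forward primer's last k bases to equal them.
Comparing (forward last k vs required): k=1: A vs C ✗; k=2: GA vs CG ✗; k=3: CGA vs CGA ✓; k=4: TCGA vs CGAC ✗; k=5: ATCGA vs CGACG ✗; k=6: GATCGA vs CGACGG ✗; k=7: GGATCGA vs CGACGGC ✗.
Only k = 3 is perfect, so the longest perfect 3' overlap is 3.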